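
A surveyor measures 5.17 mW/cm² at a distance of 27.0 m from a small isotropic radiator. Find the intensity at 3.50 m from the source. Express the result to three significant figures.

308 mW/cm²

Since intensity falls as 1/r², the rate at 3.50 m is
5.17 × (27.0/3.50)² = 5.17 × 59.51 = 307.7 mW/cm².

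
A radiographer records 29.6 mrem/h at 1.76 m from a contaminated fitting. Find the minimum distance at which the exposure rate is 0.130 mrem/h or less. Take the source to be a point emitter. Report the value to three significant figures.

26.6 m

Applying the 1/r² law, d₂ = d₁·√(I₁/I₂).
I₁/I₂ = 29.6/0.130 = 227.7, so d₂ = 1.76 × √227.7 = 26.56 m.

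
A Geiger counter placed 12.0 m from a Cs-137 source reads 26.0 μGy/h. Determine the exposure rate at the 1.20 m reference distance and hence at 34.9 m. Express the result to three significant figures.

2600 μGy/h; 3.07 μGy/h

Since intensity falls as 1/r²,
At 1.20 m: 26.0 × (12.0/1.20)² = 26.0 × 100.0 = 2600 μGy/h
At 34.9 m: 2600 × (1.20/34.9)² = 2600 × 0.001182 = 3.073 μGy/h.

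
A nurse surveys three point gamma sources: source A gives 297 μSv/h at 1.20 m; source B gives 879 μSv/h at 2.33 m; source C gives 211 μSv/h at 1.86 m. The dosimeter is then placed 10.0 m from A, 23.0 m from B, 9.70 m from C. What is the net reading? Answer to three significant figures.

21.1 μSv/h

Each source contributes Iᵢ·(dᵢ/rᵢ)²; contributions add.
A: 297 × (1.20/10.0)² = 4.277 μSv/h
B: 879 × (2.33/23.0)² = 9.021 μSv/h
C: 211 × (1.86/9.70)² = 7.758 μSv/h
Total = 4.277 + 9.021 + 7.758 = 21.06 μSv/h.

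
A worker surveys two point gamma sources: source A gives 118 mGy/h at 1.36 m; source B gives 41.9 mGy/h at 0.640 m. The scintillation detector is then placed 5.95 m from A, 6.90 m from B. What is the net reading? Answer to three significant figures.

6.53 mGy/h

Each source contributes Iᵢ·(dᵢ/rᵢ)²; contributions add.
A: 118 × (1.36/5.95)² = 6.165 mGy/h
B: 41.9 × (0.640/6.90)² = 0.3605 mGy/h
Total = 6.165 + 0.3605 = 6.526 mGy/h.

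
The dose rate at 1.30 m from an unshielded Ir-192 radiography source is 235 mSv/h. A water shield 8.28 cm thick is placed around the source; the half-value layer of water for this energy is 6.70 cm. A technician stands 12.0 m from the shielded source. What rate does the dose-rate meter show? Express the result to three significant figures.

Distance alone: (1.30/12.0)² = 0.01174, so 235 × 0.01174 = 2.759 mSv/h.
Shield: 8.28/6.70 = 1.236 half-value layers → attenuation 2^(−1.236) = 0.4245.
Combined: 2.759 × 0.4245 = 1.171 mSv/h.

1.17 mSv/h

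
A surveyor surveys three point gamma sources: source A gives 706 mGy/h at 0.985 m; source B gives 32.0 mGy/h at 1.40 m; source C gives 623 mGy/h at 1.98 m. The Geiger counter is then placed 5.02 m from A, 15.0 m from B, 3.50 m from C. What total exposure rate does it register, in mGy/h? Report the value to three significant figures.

227 mGy/h

By superposition, sum each source's inverse-square contribution:
A: 706 × (0.985/5.02)² = 27.18 mGy/h
B: 32.0 × (1.40/15.0)² = 0.2788 mGy/h
C: 623 × (1.98/3.50)² = 199.4 mGy/h
Total = 27.18 + 0.2788 + 199.4 = 226.9 mGy/h.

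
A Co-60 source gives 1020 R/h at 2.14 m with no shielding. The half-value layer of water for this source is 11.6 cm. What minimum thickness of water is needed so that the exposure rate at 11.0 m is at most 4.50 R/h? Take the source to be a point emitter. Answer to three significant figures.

At 11.0 m, distance alone gives (2.14/11.0)² = 0.03785, so 1020 × 0.03785 = 38.61 R/h.
Further attenuation needed: 38.61/4.50 = 8.580.
n = log₂(8.580) = 3.101 half-value layers.
Thickness = 3.101 × 11.6 cm = 35.97 cm.

36.0 cm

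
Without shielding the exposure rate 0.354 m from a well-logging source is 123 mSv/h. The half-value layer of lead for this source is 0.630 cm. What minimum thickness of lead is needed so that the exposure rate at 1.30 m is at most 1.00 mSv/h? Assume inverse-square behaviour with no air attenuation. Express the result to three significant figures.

2.01 cm

At 1.30 m, distance alone gives (0.354/1.30)² = 0.07415, so 123 × 0.07415 = 9.120 mSv/h.
Further attenuation needed: 9.120/1.00 = 9.120.
n = log₂(9.120) = 3.189 half-value layers.
Thickness = 3.189 × 0.630 cm = 2.009 cm.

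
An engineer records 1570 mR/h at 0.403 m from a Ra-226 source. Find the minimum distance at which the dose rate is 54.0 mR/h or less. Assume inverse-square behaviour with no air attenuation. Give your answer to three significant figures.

2.17 m

Using I₁d₁² = I₂d₂², d₂ = d₁·√(I₁/I₂).
I₁/I₂ = 1570/54.0 = 29.07, so d₂ = 0.403 × √29.07 = 2.173 m.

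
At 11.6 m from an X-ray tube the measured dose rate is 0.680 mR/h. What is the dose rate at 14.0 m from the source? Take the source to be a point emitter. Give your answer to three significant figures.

0.467 mR/h

Applying the 1/r² law, scaling from 11.6 m to 14.0 m:
0.680 × (11.6/14.0)² = 0.680 × 0.6865 = 0.4668 mR/h.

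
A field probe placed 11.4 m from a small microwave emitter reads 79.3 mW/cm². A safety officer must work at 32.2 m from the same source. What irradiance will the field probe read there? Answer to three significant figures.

9.94 mW/cm²

Intensity scales as (d₁/d₂)², so scaling from 11.4 m to 32.2 m:
79.3 × (11.4/32.2)² = 79.3 × 0.1253 = 9.936 mW/cm².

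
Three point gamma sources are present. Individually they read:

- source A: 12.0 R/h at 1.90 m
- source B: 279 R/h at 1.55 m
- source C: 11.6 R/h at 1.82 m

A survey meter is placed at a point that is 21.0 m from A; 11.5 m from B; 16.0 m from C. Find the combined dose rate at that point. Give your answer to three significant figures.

By superposition, sum each source's inverse-square contribution:
A: 12.0 × (1.90/21.0)² = 0.09823 R/h
B: 279 × (1.55/11.5)² = 5.068 R/h
C: 11.6 × (1.82/16.0)² = 0.1501 R/h
Total = 0.09823 + 5.068 + 0.1501 = 5.316 R/h.

5.32 R/h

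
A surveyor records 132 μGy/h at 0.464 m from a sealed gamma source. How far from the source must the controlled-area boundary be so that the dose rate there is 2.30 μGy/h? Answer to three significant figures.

Intensity scales as (d₁/d₂)², so d₂ = d₁·√(I₁/I₂).
I₁/I₂ = 132/2.30 = 57.39, so d₂ = 0.464 × √57.39 = 3.515 m.

3.52 m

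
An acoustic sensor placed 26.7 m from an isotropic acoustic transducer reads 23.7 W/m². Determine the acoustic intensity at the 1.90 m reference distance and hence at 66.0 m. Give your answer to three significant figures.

Intensity scales as (d₁/d₂)², so
At 1.90 m: (26.7/1.90)² = 197.5, so 23.7 × 197.5 = 4681 W/m²
At 66.0 m: 4681 × (1.90/66.0)² = 4681 × 0.0008287 = 3.879 W/m².

4680 W/m²; 3.88 W/m²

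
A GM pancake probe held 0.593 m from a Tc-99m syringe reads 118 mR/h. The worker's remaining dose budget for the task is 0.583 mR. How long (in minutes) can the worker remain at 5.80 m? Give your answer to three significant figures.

By the inverse-square law, rate at 5.80 m:
118 × (0.593/5.80)² = 118 × 0.01045 = 1.233 mR/h.
Stay time = 0.583 mR ÷ 1.233 mR/h = 0.4728 h = 28.37 min.

28.4 min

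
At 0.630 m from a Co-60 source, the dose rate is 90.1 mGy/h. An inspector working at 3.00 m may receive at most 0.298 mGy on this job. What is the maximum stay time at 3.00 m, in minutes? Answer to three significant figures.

4.50 min

Intensity scales as (d₁/d₂)², so rate at 3.00 m:
90.1 × (0.630/3.00)² = 90.1 × 0.04410 = 3.973 mGy/h.
Stay time = 0.298 mGy ÷ 3.973 mGy/h = 0.07501 h = 4.501 min.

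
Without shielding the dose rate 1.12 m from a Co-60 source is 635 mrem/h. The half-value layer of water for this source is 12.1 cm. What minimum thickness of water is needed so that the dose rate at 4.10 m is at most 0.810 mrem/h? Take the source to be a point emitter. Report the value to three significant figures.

71.0 cm

At 4.10 m, distance alone gives 635 × (1.12/4.10)² = 635 × 0.07462 = 47.38 mrem/h.
Further attenuation needed: 47.38/0.810 = 58.49.
n = log₂(58.49) = 5.870 half-value layers.
Thickness = 5.870 × 12.1 cm = 71.03 cm.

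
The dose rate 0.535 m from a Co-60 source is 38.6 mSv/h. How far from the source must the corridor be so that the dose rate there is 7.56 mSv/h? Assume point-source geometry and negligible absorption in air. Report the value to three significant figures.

1.21 m

Using I₁d₁² = I₂d₂², d₂ = d₁·√(I₁/I₂).
I₁/I₂ = 38.6/7.56 = 5.106, so d₂ = 0.535 × √5.106 = 1.209 m.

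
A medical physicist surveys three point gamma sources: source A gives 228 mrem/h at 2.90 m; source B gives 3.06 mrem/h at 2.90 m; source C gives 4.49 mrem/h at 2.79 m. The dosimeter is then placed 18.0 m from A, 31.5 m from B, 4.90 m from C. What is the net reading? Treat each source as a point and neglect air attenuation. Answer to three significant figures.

Each source contributes Iᵢ·(dᵢ/rᵢ)²; contributions add.
A: 228 × (2.90/18.0)² = 5.918 mrem/h
B: 3.06 × (2.90/31.5)² = 0.02594 mrem/h
C: 4.49 × (2.79/4.90)² = 1.456 mrem/h
Total = 5.918 + 0.02594 + 1.456 = 7.400 mrem/h.

7.40 mrem/h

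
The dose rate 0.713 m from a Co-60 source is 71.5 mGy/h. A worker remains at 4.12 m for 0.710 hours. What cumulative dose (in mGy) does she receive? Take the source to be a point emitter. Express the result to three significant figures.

1.52 mGy

Since intensity falls as 1/r², rate at 4.12 m:
71.5 × (0.713/4.12)² = 71.5 × 0.02995 = 2.141 mGy/h.
Dose = rate × time = 2.141 mGy/h × 0.7100 h = 1.520 mGy.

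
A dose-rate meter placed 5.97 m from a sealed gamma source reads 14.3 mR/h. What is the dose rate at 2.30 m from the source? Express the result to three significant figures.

96.3 mR/h

By the inverse-square law, scaling from 5.97 m to 2.30 m:
(5.97/2.30)² = 6.737, so 14.3 × 6.737 = 96.34 mR/h.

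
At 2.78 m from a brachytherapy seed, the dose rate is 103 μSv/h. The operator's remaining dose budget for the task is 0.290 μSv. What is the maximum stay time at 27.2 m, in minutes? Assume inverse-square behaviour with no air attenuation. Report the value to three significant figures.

16.2 min

Since intensity falls as 1/r², rate at 27.2 m:
103 × (2.78/27.2)² = 103 × 0.01045 = 1.076 μSv/h.
Stay time = 0.290 μSv ÷ 1.076 μSv/h = 0.2695 h = 16.17 min.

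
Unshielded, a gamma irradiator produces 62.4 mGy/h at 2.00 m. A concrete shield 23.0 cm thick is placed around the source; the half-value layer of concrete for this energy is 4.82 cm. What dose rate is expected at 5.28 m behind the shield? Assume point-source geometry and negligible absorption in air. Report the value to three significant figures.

Distance alone: (2.00/5.28)² = 0.1435, so 62.4 × 0.1435 = 8.954 mGy/h.
Shield: 23.0/4.82 = 4.772 half-value layers → attenuation 2^(−4.772) = 0.03660.
Combined: 8.954 × 0.03660 = 0.3277 mGy/h.

0.328 mGy/h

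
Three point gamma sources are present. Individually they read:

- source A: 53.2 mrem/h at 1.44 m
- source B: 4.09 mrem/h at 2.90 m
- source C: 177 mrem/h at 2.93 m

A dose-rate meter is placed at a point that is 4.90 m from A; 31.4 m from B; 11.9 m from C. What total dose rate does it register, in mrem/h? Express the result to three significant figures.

15.4 mrem/h

Each source contributes Iᵢ·(dᵢ/rᵢ)²; contributions add.
A: 53.2 × (1.44/4.90)² = 4.595 mrem/h
B: 4.09 × (2.90/31.4)² = 0.03489 mrem/h
C: 177 × (2.93/11.9)² = 10.73 mrem/h
Total = 4.595 + 0.03489 + 10.73 = 15.36 mrem/h.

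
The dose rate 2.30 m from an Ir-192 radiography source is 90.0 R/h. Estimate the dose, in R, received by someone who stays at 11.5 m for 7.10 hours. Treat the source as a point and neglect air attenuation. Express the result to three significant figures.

25.6 R

Using I₁d₁² = I₂d₂², rate at 11.5 m:
90.0 × (2.30/11.5)² = 90.0 × 0.04000 = 3.600 R/h.
Dose = rate × time = 3.600 R/h × 7.100 h = 25.56 R.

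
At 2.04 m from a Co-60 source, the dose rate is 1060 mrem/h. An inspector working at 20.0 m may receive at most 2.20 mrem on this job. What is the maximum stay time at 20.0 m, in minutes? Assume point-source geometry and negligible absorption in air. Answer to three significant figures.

12.0 min

Using I₁d₁² = I₂d₂², rate at 20.0 m:
1060 × (2.04/20.0)² = 1060 × 0.01040 = 11.02 mrem/h.
Stay time = 2.20 mrem ÷ 11.02 mrem/h = 0.1996 h = 11.98 min.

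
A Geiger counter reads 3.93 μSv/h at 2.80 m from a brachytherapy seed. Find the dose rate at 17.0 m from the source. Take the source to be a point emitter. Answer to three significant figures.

By the inverse-square law, the rate at 17.0 m is
(2.80/17.0)² = 0.02713, so 3.93 × 0.02713 = 0.1066 μSv/h.

0.107 μSv/h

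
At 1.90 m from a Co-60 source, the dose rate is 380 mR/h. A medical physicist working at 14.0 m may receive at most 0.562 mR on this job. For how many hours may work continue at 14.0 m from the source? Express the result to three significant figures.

Intensity scales as (d₁/d₂)², so rate at 14.0 m:
(1.90/14.0)² = 0.01842, so 380 × 0.01842 = 7.000 mR/h.
Stay time = 0.562 mR ÷ 7.000 mR/h = 0.08029 h.

0.0803 h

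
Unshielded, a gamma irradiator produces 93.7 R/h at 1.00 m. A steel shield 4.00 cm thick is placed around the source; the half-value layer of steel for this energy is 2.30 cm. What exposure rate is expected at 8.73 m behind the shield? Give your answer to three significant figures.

0.368 R/h

Distance alone: (1.00/8.73)² = 0.01312, so 93.7 × 0.01312 = 1.229 R/h.
Shield: 4.00/2.30 = 1.739 half-value layers → attenuation 2^(−1.739) = 0.2996.
Combined: 1.229 × 0.2996 = 0.3682 R/h.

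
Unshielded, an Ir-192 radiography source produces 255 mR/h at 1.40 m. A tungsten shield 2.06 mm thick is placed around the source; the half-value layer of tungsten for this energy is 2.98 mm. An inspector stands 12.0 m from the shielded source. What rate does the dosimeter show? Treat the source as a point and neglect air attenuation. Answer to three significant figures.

2.15 mR/h

Distance alone: 255 × (1.40/12.0)² = 255 × 0.01361 = 3.471 mR/h.
Shield: 2.06/2.98 = 0.6913 half-value layers → attenuation 2^(−0.6913) = 0.6193.
Combined: 3.471 × 0.6193 = 2.150 mR/h.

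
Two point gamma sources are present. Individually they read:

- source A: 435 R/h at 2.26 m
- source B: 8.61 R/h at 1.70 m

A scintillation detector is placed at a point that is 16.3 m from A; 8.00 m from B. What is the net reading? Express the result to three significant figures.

Each source contributes Iᵢ·(dᵢ/rᵢ)²; contributions add.
A: 435 × (2.26/16.3)² = 8.362 R/h
B: 8.61 × (1.70/8.00)² = 0.3888 R/h
Total = 8.362 + 0.3888 = 8.751 R/h.

8.75 R/h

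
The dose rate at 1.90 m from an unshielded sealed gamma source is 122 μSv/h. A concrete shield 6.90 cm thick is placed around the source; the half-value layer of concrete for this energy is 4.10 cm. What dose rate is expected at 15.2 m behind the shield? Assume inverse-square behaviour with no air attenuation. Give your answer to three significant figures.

Distance alone: 122 × (1.90/15.2)² = 122 × 0.01562 = 1.906 μSv/h.
Shield: 6.90/4.10 = 1.683 half-value layers → attenuation 2^(−1.683) = 0.3114.
Combined: 1.906 × 0.3114 = 0.5935 μSv/h.

0.594 μSv/h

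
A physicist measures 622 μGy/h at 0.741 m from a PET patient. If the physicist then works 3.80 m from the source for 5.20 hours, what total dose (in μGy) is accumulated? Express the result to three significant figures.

123 μGy

Using I₁d₁² = I₂d₂², rate at 3.80 m:
622 × (0.741/3.80)² = 622 × 0.03803 = 23.65 μGy/h.
Dose = rate × time = 23.65 μGy/h × 5.200 h = 123.0 μGy.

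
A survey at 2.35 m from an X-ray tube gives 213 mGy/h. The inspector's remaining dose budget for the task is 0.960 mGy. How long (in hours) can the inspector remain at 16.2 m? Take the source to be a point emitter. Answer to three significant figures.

Intensity scales as (d₁/d₂)², so rate at 16.2 m:
(2.35/16.2)² = 0.02104, so 213 × 0.02104 = 4.482 mGy/h.
Stay time = 0.960 mGy ÷ 4.482 mGy/h = 0.2142 h.

0.214 h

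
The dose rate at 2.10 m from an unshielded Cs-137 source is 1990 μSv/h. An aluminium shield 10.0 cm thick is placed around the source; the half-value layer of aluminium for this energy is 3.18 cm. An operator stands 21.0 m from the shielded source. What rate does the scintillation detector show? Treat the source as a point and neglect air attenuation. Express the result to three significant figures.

Distance alone: (2.10/21.0)² = 0.01000, so 1990 × 0.01000 = 19.90 μSv/h.
Shield: 10.0/3.18 = 3.145 half-value layers → attenuation 2^(−3.145) = 0.1130.
Combined: 19.90 × 0.1130 = 2.249 μSv/h.

2.25 μSv/h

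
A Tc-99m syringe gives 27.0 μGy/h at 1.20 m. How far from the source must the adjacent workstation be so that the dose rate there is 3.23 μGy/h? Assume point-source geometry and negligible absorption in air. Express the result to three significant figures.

Applying the 1/r² law, d₂ = d₁·√(I₁/I₂).
I₁/I₂ = 27.0/3.23 = 8.359, so d₂ = 1.20 × √8.359 = 3.469 m.

3.47 m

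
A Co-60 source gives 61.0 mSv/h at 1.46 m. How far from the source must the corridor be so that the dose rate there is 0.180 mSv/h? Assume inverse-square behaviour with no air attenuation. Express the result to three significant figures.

Using I₁d₁² = I₂d₂², d₂ = d₁·√(I₁/I₂).
I₁/I₂ = 61.0/0.180 = 338.9, so d₂ = 1.46 × √338.9 = 26.88 m.

26.9 m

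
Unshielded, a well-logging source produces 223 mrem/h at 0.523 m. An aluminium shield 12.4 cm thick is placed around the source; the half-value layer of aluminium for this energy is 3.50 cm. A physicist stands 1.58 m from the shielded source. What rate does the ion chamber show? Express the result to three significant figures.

Distance alone: 223 × (0.523/1.58)² = 223 × 0.1096 = 24.44 mrem/h.
Shield: 12.4/3.50 = 3.543 half-value layers → attenuation 2^(−3.543) = 0.08579.
Combined: 24.44 × 0.08579 = 2.097 mrem/h.

2.10 mrem/h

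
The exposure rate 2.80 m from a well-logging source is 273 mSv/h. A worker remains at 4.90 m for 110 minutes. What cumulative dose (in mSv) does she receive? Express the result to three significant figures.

Using I₁d₁² = I₂d₂², rate at 4.90 m:
(2.80/4.90)² = 0.3265, so 273 × 0.3265 = 89.13 mSv/h.
Dose = rate × time = 89.13 mSv/h × 1.833 h = 163.4 mSv.

163 mSv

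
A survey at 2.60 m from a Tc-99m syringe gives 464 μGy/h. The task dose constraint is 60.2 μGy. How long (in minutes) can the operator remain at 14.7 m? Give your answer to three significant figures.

249 min

Intensity scales as (d₁/d₂)², so rate at 14.7 m:
(2.60/14.7)² = 0.03128, so 464 × 0.03128 = 14.51 μGy/h.
Stay time = 60.2 μGy ÷ 14.51 μGy/h = 4.149 h = 248.9 min.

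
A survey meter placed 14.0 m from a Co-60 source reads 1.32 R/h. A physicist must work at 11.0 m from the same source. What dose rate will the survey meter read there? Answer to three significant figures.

Using I₁d₁² = I₂d₂², scaling from 14.0 m to 11.0 m:
1.32 × (14.0/11.0)² = 1.32 × 1.620 = 2.138 R/h.

2.14 R/h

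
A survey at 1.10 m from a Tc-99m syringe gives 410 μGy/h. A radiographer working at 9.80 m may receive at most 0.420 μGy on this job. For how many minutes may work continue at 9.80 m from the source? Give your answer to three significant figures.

4.88 min

By the inverse-square law, rate at 9.80 m:
(1.10/9.80)² = 0.01260, so 410 × 0.01260 = 5.166 μGy/h.
Stay time = 0.420 μGy ÷ 5.166 μGy/h = 0.08130 h = 4.878 min.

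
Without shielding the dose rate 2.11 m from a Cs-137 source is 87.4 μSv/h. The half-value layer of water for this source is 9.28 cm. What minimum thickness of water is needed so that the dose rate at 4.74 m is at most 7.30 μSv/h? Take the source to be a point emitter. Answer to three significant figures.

11.6 cm

At 4.74 m, distance alone gives (2.11/4.74)² = 0.1982, so 87.4 × 0.1982 = 17.32 μSv/h.
Further attenuation needed: 17.32/7.30 = 2.373.
n = log₂(2.373) = 1.247 half-value layers.
Thickness = 1.247 × 9.28 cm = 11.57 cm.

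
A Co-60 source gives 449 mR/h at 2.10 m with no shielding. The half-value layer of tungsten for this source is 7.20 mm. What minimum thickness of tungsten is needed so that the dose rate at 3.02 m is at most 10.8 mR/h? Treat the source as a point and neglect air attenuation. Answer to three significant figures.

31.2 mm

At 3.02 m, distance alone gives (2.10/3.02)² = 0.4835, so 449 × 0.4835 = 217.1 mR/h.
Further attenuation needed: 217.1/10.8 = 20.10.
n = log₂(20.10) = 4.329 half-value layers.
Thickness = 4.329 × 7.20 mm = 31.17 mm.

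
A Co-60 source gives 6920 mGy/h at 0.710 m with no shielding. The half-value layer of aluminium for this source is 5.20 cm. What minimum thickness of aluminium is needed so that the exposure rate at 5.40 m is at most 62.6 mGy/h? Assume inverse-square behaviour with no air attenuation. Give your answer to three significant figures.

At 5.40 m, distance alone gives 6920 × (0.710/5.40)² = 6920 × 0.01729 = 119.6 mGy/h.
Further attenuation needed: 119.6/62.6 = 1.911.
n = log₂(1.911) = 0.9343 half-value layers.
Thickness = 0.9343 × 5.20 cm = 4.858 cm.

4.86 cm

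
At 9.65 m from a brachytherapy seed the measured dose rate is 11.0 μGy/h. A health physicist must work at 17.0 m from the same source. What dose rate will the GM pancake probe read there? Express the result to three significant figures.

Since intensity falls as 1/r², scaling from 9.65 m to 17.0 m:
11.0 × (9.65/17.0)² = 11.0 × 0.3222 = 3.544 μGy/h.

3.54 μGy/h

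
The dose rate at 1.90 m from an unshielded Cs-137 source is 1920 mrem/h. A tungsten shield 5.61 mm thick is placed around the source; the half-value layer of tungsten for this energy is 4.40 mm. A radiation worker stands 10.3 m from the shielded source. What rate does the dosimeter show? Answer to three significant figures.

Distance alone: (1.90/10.3)² = 0.03403, so 1920 × 0.03403 = 65.34 mrem/h.
Shield: 5.61/4.40 = 1.275 half-value layers → attenuation 2^(−1.275) = 0.4132.
Combined: 65.34 × 0.4132 = 27.00 mrem/h.

27.0 mrem/h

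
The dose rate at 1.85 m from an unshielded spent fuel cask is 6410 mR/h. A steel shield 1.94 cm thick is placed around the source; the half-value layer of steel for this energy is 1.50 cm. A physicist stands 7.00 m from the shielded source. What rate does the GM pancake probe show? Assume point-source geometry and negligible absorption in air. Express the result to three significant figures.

Distance alone: 6410 × (1.85/7.00)² = 6410 × 0.06985 = 447.7 mR/h.
Shield: 1.94/1.50 = 1.293 half-value layers → attenuation 2^(−1.293) = 0.4081.
Combined: 447.7 × 0.4081 = 182.7 mR/h.

183 mR/h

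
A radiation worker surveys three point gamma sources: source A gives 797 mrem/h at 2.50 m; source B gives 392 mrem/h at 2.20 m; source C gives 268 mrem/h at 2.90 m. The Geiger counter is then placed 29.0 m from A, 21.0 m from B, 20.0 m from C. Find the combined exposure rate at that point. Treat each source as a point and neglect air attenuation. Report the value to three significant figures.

15.9 mrem/h

Each source contributes Iᵢ·(dᵢ/rᵢ)²; contributions add.
A: 797 × (2.50/29.0)² = 5.923 mrem/h
B: 392 × (2.20/21.0)² = 4.302 mrem/h
C: 268 × (2.90/20.0)² = 5.635 mrem/h
Total = 5.923 + 4.302 + 5.635 = 15.86 mrem/h.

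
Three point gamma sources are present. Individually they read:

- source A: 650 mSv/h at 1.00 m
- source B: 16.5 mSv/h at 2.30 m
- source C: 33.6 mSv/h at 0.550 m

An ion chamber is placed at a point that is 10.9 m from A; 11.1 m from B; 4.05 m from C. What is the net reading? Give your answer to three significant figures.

By superposition, sum each source's inverse-square contribution:
A: 650 × (1.00/10.9)² = 5.471 mSv/h
B: 16.5 × (2.30/11.1)² = 0.7084 mSv/h
C: 33.6 × (0.550/4.05)² = 0.6197 mSv/h
Total = 5.471 + 0.7084 + 0.6197 = 6.799 mSv/h.

6.80 mSv/h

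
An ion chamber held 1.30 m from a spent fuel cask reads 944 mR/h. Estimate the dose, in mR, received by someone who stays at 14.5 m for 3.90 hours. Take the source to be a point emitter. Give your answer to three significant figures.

29.6 mR

Since intensity falls as 1/r², rate at 14.5 m:
944 × (1.30/14.5)² = 944 × 0.008038 = 7.588 mR/h.
Dose = rate × time = 7.588 mR/h × 3.900 h = 29.59 mR.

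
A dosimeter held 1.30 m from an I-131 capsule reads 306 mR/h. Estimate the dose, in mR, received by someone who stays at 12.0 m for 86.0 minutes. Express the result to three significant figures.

Applying the 1/r² law, rate at 12.0 m:
306 × (1.30/12.0)² = 306 × 0.01174 = 3.592 mR/h.
Dose = rate × time = 3.592 mR/h × 1.433 h = 5.147 mR.

5.15 mR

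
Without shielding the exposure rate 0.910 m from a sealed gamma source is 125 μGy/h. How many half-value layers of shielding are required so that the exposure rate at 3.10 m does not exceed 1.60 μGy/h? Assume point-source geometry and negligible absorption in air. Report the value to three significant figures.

At 3.10 m, distance alone gives 125 × (0.910/3.10)² = 125 × 0.08617 = 10.77 μGy/h.
Further attenuation needed: 10.77/1.60 = 6.731.
n = log₂(6.731) = 2.751 half-value layers.

2.75 half-value layers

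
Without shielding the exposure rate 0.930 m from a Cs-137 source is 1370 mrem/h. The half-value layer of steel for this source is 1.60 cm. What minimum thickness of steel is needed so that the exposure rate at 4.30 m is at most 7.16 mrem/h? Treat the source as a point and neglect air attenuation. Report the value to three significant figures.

At 4.30 m, distance alone gives 1370 × (0.930/4.30)² = 1370 × 0.04678 = 64.09 mrem/h.
Further attenuation needed: 64.09/7.16 = 8.951.
n = log₂(8.951) = 3.162 half-value layers.
Thickness = 3.162 × 1.60 cm = 5.059 cm.

5.06 cm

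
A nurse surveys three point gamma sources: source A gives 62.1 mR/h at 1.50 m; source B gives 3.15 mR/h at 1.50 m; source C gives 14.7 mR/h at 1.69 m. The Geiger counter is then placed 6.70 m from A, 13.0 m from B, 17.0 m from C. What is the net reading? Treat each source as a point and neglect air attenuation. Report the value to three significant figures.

Each source contributes Iᵢ·(dᵢ/rᵢ)²; contributions add.
A: 62.1 × (1.50/6.70)² = 3.113 mR/h
B: 3.15 × (1.50/13.0)² = 0.04194 mR/h
C: 14.7 × (1.69/17.0)² = 0.1453 mR/h
Total = 3.113 + 0.04194 + 0.1453 = 3.300 mR/h.

3.30 mR/h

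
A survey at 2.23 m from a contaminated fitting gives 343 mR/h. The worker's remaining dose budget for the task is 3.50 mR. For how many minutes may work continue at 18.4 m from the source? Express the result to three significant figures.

41.7 min

Using I₁d₁² = I₂d₂², rate at 18.4 m:
343 × (2.23/18.4)² = 343 × 0.01469 = 5.039 mR/h.
Stay time = 3.50 mR ÷ 5.039 mR/h = 0.6946 h = 41.68 min.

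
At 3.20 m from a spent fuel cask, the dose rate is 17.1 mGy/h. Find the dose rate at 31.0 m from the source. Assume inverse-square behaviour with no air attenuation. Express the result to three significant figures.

0.182 mGy/h

By the inverse-square law, the rate at 31.0 m is
17.1 × (3.20/31.0)² = 17.1 × 0.01066 = 0.1823 mGy/h.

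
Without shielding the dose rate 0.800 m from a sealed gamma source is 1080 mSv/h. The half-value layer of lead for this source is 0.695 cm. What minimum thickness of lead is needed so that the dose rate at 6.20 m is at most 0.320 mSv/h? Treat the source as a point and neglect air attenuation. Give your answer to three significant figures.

4.04 cm

At 6.20 m, distance alone gives 1080 × (0.800/6.20)² = 1080 × 0.01665 = 17.98 mSv/h.
Further attenuation needed: 17.98/0.320 = 56.19.
n = log₂(56.19) = 5.812 half-value layers.
Thickness = 5.812 × 0.695 cm = 4.039 cm.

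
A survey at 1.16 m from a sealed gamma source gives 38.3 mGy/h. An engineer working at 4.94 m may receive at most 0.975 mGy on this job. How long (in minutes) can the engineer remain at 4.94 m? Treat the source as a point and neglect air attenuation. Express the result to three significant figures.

Using I₁d₁² = I₂d₂², rate at 4.94 m:
38.3 × (1.16/4.94)² = 38.3 × 0.05514 = 2.112 mGy/h.
Stay time = 0.975 mGy ÷ 2.112 mGy/h = 0.4616 h = 27.70 min.

27.7 min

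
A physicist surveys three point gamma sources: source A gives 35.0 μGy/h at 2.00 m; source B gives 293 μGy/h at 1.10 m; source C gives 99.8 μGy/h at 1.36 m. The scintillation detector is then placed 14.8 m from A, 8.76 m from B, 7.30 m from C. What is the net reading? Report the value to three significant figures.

8.72 μGy/h

Each source contributes Iᵢ·(dᵢ/rᵢ)²; contributions add.
A: 35.0 × (2.00/14.8)² = 0.6392 μGy/h
B: 293 × (1.10/8.76)² = 4.620 μGy/h
C: 99.8 × (1.36/7.30)² = 3.464 μGy/h
Total = 0.6392 + 4.620 + 3.464 = 8.723 μGy/h.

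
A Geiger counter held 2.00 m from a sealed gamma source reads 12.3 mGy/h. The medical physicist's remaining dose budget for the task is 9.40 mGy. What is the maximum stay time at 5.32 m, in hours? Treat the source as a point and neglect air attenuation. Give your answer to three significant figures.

5.41 h

By the inverse-square law, rate at 5.32 m:
12.3 × (2.00/5.32)² = 12.3 × 0.1413 = 1.738 mGy/h.
Stay time = 9.40 mGy ÷ 1.738 mGy/h = 5.409 h.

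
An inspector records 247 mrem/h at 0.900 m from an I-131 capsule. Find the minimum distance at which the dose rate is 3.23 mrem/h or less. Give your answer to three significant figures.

Applying the 1/r² law, d₂ = d₁·√(I₁/I₂).
I₁/I₂ = 247/3.23 = 76.47, so d₂ = 0.900 × √76.47 = 7.870 m.

7.87 m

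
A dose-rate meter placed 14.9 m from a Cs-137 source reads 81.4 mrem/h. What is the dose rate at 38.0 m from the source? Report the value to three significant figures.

Since intensity falls as 1/r², scaling from 14.9 m to 38.0 m:
81.4 × (14.9/38.0)² = 81.4 × 0.1537 = 12.51 mrem/h.

12.5 mrem/h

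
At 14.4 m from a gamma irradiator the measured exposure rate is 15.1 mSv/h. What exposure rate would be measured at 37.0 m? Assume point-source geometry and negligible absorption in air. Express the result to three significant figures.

2.29 mSv/h

Using I₁d₁² = I₂d₂², scaling from 14.4 m to 37.0 m:
15.1 × (14.4/37.0)² = 15.1 × 0.1515 = 2.288 mSv/h.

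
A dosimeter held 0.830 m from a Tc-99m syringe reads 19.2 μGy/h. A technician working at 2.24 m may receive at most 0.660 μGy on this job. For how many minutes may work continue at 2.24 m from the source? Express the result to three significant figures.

15.0 min

By the inverse-square law, rate at 2.24 m:
(0.830/2.24)² = 0.1373, so 19.2 × 0.1373 = 2.636 μGy/h.
Stay time = 0.660 μGy ÷ 2.636 μGy/h = 0.2504 h = 15.02 min.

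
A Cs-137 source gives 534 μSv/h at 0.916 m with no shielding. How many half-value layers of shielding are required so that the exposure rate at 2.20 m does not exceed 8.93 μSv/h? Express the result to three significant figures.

At 2.20 m, distance alone gives (0.916/2.20)² = 0.1734, so 534 × 0.1734 = 92.60 μSv/h.
Further attenuation needed: 92.60/8.93 = 10.37.
n = log₂(10.37) = 3.374 half-value layers.

3.37 half-value layers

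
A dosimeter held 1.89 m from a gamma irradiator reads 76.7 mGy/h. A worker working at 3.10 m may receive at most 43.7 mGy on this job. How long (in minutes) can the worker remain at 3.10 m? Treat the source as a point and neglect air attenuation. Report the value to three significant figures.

92.0 min

Using I₁d₁² = I₂d₂², rate at 3.10 m:
(1.89/3.10)² = 0.3717, so 76.7 × 0.3717 = 28.51 mGy/h.
Stay time = 43.7 mGy ÷ 28.51 mGy/h = 1.533 h = 91.98 min.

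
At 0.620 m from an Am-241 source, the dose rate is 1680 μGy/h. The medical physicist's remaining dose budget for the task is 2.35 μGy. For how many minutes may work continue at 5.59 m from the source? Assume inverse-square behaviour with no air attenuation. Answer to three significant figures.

Intensity scales as (d₁/d₂)², so rate at 5.59 m:
(0.620/5.59)² = 0.01230, so 1680 × 0.01230 = 20.66 μGy/h.
Stay time = 2.35 μGy ÷ 20.66 μGy/h = 0.1137 h = 6.822 min.

6.82 min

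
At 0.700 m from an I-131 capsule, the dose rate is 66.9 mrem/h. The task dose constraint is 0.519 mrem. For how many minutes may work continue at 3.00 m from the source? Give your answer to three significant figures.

8.55 min

Since intensity falls as 1/r², rate at 3.00 m:
(0.700/3.00)² = 0.05444, so 66.9 × 0.05444 = 3.642 mrem/h.
Stay time = 0.519 mrem ÷ 3.642 mrem/h = 0.1425 h = 8.550 min.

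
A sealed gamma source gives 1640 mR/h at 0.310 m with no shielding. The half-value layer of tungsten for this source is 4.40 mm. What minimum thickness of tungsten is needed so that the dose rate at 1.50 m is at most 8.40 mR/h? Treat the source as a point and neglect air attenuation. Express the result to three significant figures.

At 1.50 m, distance alone gives (0.310/1.50)² = 0.04271, so 1640 × 0.04271 = 70.04 mR/h.
Further attenuation needed: 70.04/8.40 = 8.338.
n = log₂(8.338) = 3.060 half-value layers.
Thickness = 3.060 × 4.40 mm = 13.46 mm.

13.5 mm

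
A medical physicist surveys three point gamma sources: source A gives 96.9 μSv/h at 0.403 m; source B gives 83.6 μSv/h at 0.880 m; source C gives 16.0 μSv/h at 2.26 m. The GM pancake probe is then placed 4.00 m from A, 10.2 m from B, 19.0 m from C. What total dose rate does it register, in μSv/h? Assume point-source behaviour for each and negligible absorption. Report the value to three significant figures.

1.83 μSv/h

By superposition, sum each source's inverse-square contribution:
A: 96.9 × (0.403/4.00)² = 0.9836 μSv/h
B: 83.6 × (0.880/10.2)² = 0.6223 μSv/h
C: 16.0 × (2.26/19.0)² = 0.2264 μSv/h
Total = 0.9836 + 0.6223 + 0.2264 = 1.832 μSv/h.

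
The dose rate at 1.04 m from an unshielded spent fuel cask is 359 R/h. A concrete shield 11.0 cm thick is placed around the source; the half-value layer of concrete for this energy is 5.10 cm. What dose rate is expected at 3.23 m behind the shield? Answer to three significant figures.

Distance alone: (1.04/3.23)² = 0.1037, so 359 × 0.1037 = 37.23 R/h.
Shield: 11.0/5.10 = 2.157 half-value layers → attenuation 2^(−2.157) = 0.2242.
Combined: 37.23 × 0.2242 = 8.347 R/h.

8.35 R/h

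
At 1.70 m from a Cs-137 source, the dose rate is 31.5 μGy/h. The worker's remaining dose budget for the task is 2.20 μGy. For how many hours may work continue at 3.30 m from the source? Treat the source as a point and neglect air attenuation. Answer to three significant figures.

Intensity scales as (d₁/d₂)², so rate at 3.30 m:
(1.70/3.30)² = 0.2654, so 31.5 × 0.2654 = 8.360 μGy/h.
Stay time = 2.20 μGy ÷ 8.360 μGy/h = 0.2632 h.

0.263 h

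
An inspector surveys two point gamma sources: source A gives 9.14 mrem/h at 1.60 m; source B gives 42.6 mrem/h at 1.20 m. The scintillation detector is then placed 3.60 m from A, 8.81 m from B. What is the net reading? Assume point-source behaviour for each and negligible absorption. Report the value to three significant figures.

By superposition, sum each source's inverse-square contribution:
A: 9.14 × (1.60/3.60)² = 1.805 mrem/h
B: 42.6 × (1.20/8.81)² = 0.7904 mrem/h
Total = 1.805 + 0.7904 = 2.595 mrem/h.

2.60 mrem/h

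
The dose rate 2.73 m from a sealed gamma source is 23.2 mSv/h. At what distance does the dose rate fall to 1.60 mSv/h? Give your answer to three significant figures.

By the inverse-square law, d₂ = d₁·√(I₁/I₂).
I₁/I₂ = 23.2/1.60 = 14.50, so d₂ = 2.73 × √14.50 = 10.40 m.

10.4 m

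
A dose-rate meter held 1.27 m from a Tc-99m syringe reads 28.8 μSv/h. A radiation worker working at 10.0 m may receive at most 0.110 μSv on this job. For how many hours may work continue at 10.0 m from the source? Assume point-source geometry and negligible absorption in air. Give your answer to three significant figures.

0.237 h

Applying the 1/r² law, rate at 10.0 m:
(1.27/10.0)² = 0.01613, so 28.8 × 0.01613 = 0.4645 μSv/h.
Stay time = 0.110 μSv ÷ 0.4645 μSv/h = 0.2368 h.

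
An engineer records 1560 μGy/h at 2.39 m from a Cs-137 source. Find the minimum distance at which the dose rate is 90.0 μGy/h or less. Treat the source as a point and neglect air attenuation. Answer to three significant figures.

Using I₁d₁² = I₂d₂², d₂ = d₁·√(I₁/I₂).
I₁/I₂ = 1560/90.0 = 17.33, so d₂ = 2.39 × √17.33 = 9.949 m.

9.95 m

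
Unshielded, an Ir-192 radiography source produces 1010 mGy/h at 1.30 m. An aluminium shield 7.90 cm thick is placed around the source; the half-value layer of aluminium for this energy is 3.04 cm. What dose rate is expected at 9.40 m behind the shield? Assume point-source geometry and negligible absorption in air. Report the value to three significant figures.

3.19 mGy/h

Distance alone: 1010 × (1.30/9.40)² = 1010 × 0.01913 = 19.32 mGy/h.
Shield: 7.90/3.04 = 2.599 half-value layers → attenuation 2^(−2.599) = 0.1651.
Combined: 19.32 × 0.1651 = 3.190 mGy/h.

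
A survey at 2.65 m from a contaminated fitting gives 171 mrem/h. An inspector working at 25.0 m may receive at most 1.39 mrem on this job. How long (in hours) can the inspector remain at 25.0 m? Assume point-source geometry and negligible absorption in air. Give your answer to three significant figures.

0.723 h

Intensity scales as (d₁/d₂)², so rate at 25.0 m:
(2.65/25.0)² = 0.01124, so 171 × 0.01124 = 1.922 mrem/h.
Stay time = 1.39 mrem ÷ 1.922 mrem/h = 0.7232 h.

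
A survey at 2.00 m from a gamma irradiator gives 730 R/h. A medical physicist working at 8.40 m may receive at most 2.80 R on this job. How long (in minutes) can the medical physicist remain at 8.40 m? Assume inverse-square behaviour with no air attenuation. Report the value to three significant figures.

4.06 min

By the inverse-square law, rate at 8.40 m:
(2.00/8.40)² = 0.05669, so 730 × 0.05669 = 41.38 R/h.
Stay time = 2.80 R ÷ 41.38 R/h = 0.06767 h = 4.060 min.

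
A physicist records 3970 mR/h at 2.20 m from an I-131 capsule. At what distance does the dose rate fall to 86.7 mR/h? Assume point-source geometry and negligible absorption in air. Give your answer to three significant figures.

14.9 m

Intensity scales as (d₁/d₂)², so d₂ = d₁·√(I₁/I₂).
I₁/I₂ = 3970/86.7 = 45.79, so d₂ = 2.20 × √45.79 = 14.89 m.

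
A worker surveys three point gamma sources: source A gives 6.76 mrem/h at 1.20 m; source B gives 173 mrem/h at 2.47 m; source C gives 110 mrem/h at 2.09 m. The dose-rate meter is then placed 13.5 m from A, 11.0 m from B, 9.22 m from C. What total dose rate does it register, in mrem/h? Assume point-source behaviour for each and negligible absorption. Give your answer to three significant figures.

14.4 mrem/h

Each source contributes Iᵢ·(dᵢ/rᵢ)²; contributions add.
A: 6.76 × (1.20/13.5)² = 0.05341 mrem/h
B: 173 × (2.47/11.0)² = 8.723 mrem/h
C: 110 × (2.09/9.22)² = 5.652 mrem/h
Total = 0.05341 + 8.723 + 5.652 = 14.43 mrem/h.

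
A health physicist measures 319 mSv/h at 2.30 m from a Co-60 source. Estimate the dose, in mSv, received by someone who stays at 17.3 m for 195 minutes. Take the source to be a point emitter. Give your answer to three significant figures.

18.3 mSv

By the inverse-square law, rate at 17.3 m:
(2.30/17.3)² = 0.01768, so 319 × 0.01768 = 5.640 mSv/h.
Dose = rate × time = 5.640 mSv/h × 3.250 h = 18.33 mSv.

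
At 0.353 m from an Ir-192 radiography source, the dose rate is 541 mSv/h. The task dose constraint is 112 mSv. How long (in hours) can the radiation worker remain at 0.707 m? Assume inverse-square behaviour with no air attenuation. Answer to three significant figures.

Intensity scales as (d₁/d₂)², so rate at 0.707 m:
541 × (0.353/0.707)² = 541 × 0.2493 = 134.9 mSv/h.
Stay time = 112 mSv ÷ 134.9 mSv/h = 0.8302 h.

0.830 h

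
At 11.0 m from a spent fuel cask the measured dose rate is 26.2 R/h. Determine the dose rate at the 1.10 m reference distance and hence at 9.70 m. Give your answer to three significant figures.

2620 R/h; 33.7 R/h

Intensity scales as (d₁/d₂)², so
At 1.10 m: (11.0/1.10)² = 100.0, so 26.2 × 100.0 = 2620 R/h
At 9.70 m: 2620 × (1.10/9.70)² = 2620 × 0.01286 = 33.69 R/h.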